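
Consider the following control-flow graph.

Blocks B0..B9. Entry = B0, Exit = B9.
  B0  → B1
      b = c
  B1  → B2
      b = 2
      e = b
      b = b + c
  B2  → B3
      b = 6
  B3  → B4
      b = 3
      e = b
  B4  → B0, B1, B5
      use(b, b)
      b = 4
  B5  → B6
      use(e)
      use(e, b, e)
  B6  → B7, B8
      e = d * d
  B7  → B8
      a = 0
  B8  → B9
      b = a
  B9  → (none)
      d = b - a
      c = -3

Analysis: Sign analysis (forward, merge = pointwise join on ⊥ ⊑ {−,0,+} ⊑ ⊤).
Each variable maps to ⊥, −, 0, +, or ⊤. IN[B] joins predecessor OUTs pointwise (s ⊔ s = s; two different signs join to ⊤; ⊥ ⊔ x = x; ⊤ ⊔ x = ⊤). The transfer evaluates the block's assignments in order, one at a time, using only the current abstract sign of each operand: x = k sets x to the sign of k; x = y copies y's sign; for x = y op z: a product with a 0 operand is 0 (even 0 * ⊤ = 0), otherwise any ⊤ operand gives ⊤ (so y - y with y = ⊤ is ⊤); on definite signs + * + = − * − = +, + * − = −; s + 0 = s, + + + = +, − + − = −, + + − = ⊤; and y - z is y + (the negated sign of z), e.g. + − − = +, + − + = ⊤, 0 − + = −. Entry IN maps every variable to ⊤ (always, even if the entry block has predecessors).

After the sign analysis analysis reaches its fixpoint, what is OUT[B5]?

Fixpoint table:
  B0:   IN=(all ⊤)   OUT=(all ⊤)
  B1:   IN=(all ⊤)   OUT={e:+; rest ⊤}
  B2:   IN={e:+; rest ⊤}   OUT={b:+, e:+; rest ⊤}
  B3:   IN={b:+, e:+; rest ⊤}   OUT={b:+, e:+; rest ⊤}
  B4:   IN={b:+, e:+; rest ⊤}   OUT={b:+, e:+; rest ⊤}
  B5:   IN={b:+, e:+; rest ⊤}   OUT={b:+, e:+; rest ⊤}
  B6:   IN={b:+, e:+; rest ⊤}   OUT={b:+; rest ⊤}
  B7:   IN={b:+; rest ⊤}   OUT={a:0, b:+; rest ⊤}
  B8:   IN={b:+; rest ⊤}   OUT=(all ⊤)
  B9:   IN=(all ⊤)   OUT={c:-; rest ⊤}

Merge at B5: IN[B5] = OUT[B4] = {a: ⊤, b: +, c: ⊤, d: ⊤, e: +, f: ⊤}
Applying B5's transfer function to that IN value gives OUT[B5] (row B5 above).

Answer: {a: ⊤, b: +, c: ⊤, d: ⊤, e: +, f: ⊤}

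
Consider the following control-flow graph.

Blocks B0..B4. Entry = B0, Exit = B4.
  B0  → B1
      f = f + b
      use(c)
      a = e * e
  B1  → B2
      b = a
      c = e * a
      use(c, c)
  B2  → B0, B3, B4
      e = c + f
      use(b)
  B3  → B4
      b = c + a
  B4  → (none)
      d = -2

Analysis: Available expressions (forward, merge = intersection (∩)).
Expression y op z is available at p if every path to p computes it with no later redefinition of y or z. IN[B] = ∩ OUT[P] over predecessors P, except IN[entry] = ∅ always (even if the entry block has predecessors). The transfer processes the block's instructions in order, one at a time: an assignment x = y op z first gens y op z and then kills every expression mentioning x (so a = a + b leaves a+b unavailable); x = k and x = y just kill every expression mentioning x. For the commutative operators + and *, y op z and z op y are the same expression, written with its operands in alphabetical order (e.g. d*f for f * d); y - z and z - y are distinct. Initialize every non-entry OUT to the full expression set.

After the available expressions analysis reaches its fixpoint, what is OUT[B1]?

Per-block solution:
  B0: | IN={} | OUT={e*e}
  B1: | IN={e*e} | OUT={a*e, e*e}
  B2: | IN={a*e, e*e} | OUT={c+f}
  B3: | IN={c+f} | OUT={a+c, c+f}
  B4: | IN={c+f} | OUT={c+f}

Merge at B1: IN[B1] = OUT[B0] = {e*e}
Applying B1's transfer function to that IN value gives OUT[B1] (row B1 above).

Answer: {a*e, e*e}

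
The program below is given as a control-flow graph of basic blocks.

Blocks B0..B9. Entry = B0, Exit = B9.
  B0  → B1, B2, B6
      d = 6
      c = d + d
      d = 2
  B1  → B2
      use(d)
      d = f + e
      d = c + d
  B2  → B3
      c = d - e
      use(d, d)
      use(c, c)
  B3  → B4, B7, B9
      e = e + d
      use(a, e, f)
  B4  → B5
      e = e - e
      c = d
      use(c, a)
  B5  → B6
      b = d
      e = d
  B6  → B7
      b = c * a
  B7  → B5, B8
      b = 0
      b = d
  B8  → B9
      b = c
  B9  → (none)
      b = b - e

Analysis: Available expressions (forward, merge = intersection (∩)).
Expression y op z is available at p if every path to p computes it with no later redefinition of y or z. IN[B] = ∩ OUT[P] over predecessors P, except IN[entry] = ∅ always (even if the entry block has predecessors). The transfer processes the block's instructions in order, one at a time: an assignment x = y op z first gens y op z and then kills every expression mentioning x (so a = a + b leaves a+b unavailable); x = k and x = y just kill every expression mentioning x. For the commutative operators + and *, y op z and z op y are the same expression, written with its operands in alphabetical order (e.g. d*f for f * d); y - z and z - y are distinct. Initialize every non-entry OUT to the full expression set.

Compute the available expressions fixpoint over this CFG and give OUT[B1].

Converged values:
  B0: | IN={} | OUT={}
  B1: | IN={} | OUT={e+f}
  B2: | IN={} | OUT={d-e}
  B3: | IN={d-e} | OUT={}
  B4: | IN={} | OUT={}
  B5: | IN={} | OUT={}
  B6: | IN={} | OUT={a*c}
  B7: | IN={} | OUT={}
  B8: | IN={} | OUT={}
  B9: | IN={} | OUT={}

Merge at B1: IN[B1] = OUT[B0] = {}
Applying B1's transfer function to that IN value gives OUT[B1] (row B1 above).

Answer: {e+f}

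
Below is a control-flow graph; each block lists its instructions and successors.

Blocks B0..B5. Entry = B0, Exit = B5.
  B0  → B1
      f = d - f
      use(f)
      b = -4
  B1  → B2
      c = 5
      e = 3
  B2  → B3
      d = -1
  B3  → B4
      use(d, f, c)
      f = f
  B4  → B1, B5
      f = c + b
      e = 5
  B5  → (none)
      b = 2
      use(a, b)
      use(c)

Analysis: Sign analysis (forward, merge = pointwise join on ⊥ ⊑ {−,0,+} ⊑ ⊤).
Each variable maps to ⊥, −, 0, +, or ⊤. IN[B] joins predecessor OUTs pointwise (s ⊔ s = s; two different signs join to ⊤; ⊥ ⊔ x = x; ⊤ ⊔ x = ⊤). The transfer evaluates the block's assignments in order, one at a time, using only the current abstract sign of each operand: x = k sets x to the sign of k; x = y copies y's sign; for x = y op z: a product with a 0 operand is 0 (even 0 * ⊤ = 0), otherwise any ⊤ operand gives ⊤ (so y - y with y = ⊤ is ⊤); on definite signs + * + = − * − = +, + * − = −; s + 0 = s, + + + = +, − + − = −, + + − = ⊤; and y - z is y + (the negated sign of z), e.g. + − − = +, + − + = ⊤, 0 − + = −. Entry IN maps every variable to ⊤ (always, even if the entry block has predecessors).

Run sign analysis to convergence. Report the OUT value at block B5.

Converged values:
  B0:   IN=(all ⊤)   OUT={b:-; rest ⊤}
  B1:   IN={b:-; rest ⊤}   OUT={b:-, c:+, e:+; rest ⊤}
  B2:   IN={b:-, c:+, e:+; rest ⊤}   OUT={b:-, c:+, d:-, e:+; rest ⊤}
  B3:   IN={b:-, c:+, d:-, e:+; rest ⊤}   OUT={b:-, c:+, d:-, e:+; rest ⊤}
  B4:   IN={b:-, c:+, d:-, e:+; rest ⊤}   OUT={b:-, c:+, d:-, e:+; rest ⊤}
  B5:   IN={b:-, c:+, d:-, e:+; rest ⊤}   OUT={b:+, c:+, d:-, e:+; rest ⊤}

Merge at B5: IN[B5] = OUT[B4] = {a: ⊤, b: -, c: +, d: -, e: +, f: ⊤}
Applying B5's transfer function to that IN value gives OUT[B5] (row B5 above).

Answer: {a: ⊤, b: +, c: +, d: -, e: +, f: ⊤}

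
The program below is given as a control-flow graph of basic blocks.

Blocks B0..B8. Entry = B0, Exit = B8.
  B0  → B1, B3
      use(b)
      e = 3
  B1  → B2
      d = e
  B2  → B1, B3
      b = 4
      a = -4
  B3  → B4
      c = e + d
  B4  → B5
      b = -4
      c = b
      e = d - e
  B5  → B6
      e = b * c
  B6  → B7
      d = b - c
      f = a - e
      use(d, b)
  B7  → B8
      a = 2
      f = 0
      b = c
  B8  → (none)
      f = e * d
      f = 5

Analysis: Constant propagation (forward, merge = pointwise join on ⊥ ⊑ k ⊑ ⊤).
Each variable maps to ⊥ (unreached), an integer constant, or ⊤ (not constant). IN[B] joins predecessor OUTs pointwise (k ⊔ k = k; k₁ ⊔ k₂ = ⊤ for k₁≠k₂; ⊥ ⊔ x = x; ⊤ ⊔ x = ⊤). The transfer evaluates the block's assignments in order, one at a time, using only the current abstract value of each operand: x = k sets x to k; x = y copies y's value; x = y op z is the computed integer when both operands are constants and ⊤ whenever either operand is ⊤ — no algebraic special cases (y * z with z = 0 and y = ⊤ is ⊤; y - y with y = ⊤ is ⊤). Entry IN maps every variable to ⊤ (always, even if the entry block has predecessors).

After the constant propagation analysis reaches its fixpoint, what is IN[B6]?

Per-block solution:
  B0:  IN=(all ⊤)  OUT={e:3; rest ⊤}
  B1:  IN={e:3; rest ⊤}  OUT={d:3, e:3; rest ⊤}
  B2:  IN={d:3, e:3; rest ⊤}  OUT={a:-4, b:4, d:3, e:3; rest ⊤}
  B3:  IN={e:3; rest ⊤}  OUT={e:3; rest ⊤}
  B4:  IN={e:3; rest ⊤}  OUT={b:-4, c:-4; rest ⊤}
  B5:  IN={b:-4, c:-4; rest ⊤}  OUT={b:-4, c:-4, e:16; rest ⊤}
  B6:  IN={b:-4, c:-4, e:16; rest ⊤}  OUT={b:-4, c:-4, d:0, e:16; rest ⊤}
  B7:  IN={b:-4, c:-4, d:0, e:16; rest ⊤}  OUT={a:2, b:-4, c:-4, d:0, e:16, f:0; rest ⊤}
  B8:  IN={a:2, b:-4, c:-4, d:0, e:16, f:0; rest ⊤}  OUT={a:2, b:-4, c:-4, d:0, e:16, f:5; rest ⊤}

Merge at B6: IN[B6] = OUT[B5] = {a: ⊤, b: -4, c: -4, d: ⊤, e: 16, f: ⊤}

Answer: {a: ⊤, b: -4, c: -4, d: ⊤, e: 16, f: ⊤}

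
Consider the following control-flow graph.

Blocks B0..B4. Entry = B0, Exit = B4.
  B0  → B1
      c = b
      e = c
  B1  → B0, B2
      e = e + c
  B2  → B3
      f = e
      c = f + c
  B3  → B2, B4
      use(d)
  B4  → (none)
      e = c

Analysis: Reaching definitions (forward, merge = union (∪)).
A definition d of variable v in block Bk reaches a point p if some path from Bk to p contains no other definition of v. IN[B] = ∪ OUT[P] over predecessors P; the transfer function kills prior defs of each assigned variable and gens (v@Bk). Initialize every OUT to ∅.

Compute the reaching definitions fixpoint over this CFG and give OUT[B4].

Per-block solution:
  B0:   IN={c@B0, e@B1}   OUT={c@B0, e@B0}
  B1:   IN={c@B0, e@B0}   OUT={c@B0, e@B1}
  B2:   IN={c@B0, c@B2, e@B1, f@B2}   OUT={c@B2, e@B1, f@B2}
  B3:   IN={c@B2, e@B1, f@B2}   OUT={c@B2, e@B1, f@B2}
  B4:   IN={c@B2, e@B1, f@B2}   OUT={c@B2, e@B4, f@B2}

Merge at B4: IN[B4] = OUT[B3] = {c@B2, e@B1, f@B2}
Applying B4's transfer function to that IN value gives OUT[B4] (row B4 above).

Answer: {c@B2, e@B4, f@B2}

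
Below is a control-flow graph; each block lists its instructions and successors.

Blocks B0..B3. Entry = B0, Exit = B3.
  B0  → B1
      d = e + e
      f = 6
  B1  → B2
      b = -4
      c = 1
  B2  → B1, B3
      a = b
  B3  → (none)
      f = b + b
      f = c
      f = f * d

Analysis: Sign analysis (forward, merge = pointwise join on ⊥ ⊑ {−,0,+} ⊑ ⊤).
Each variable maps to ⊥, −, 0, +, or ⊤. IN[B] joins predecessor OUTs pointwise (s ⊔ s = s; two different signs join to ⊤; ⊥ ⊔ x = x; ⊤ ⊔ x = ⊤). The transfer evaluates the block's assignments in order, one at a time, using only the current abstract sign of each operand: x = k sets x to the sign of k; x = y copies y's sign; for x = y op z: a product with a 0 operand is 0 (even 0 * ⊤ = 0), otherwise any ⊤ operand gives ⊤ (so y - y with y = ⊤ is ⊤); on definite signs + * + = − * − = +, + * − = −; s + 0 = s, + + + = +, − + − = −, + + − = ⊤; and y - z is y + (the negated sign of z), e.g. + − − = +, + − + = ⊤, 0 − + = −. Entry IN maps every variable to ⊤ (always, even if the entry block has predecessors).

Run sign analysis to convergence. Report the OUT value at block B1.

Per-block solution:
  B0:   IN=(all ⊤)   OUT={f:+; rest ⊤}
  B1:   IN={f:+; rest ⊤}   OUT={b:-, c:+, f:+; rest ⊤}
  B2:   IN={b:-, c:+, f:+; rest ⊤}   OUT={a:-, b:-, c:+, f:+; rest ⊤}
  B3:   IN={a:-, b:-, c:+, f:+; rest ⊤}   OUT={a:-, b:-, c:+; rest ⊤}

Merge at B1: IN[B1] = OUT[B0] ⊔ OUT[B2] = {a: ⊤, b: ⊤, c: ⊤, d: ⊤, e: ⊤, f: +}
Applying B1's transfer function to that IN value gives OUT[B1] (row B1 above).

Answer: {a: ⊤, b: -, c: +, d: ⊤, e: ⊤, f: +}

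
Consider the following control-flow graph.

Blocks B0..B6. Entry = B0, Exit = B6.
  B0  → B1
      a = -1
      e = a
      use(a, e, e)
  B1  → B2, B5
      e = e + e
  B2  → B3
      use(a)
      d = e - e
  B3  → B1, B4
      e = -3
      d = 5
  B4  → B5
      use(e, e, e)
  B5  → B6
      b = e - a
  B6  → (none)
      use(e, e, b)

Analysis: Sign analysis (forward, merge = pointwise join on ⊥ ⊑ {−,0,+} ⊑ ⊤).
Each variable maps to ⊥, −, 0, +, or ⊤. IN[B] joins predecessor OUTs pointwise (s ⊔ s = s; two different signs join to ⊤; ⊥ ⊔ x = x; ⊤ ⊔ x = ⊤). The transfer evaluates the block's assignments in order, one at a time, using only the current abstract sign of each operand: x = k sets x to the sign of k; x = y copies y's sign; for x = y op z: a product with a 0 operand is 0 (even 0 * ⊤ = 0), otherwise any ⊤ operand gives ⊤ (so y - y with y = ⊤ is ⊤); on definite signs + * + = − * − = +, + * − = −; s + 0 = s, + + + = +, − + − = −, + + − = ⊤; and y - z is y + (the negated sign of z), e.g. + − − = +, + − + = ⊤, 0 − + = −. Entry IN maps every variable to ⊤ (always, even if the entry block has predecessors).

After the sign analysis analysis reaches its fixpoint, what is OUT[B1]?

Answer: {a: -, b: ⊤, c: ⊤, d: ⊤, e: -, f: ⊤}

Derivation:
Fixpoint table:
  B0:  IN=(all ⊤)  OUT={a:-, e:-; rest ⊤}
  B1:  IN={a:-, e:-; rest ⊤}  OUT={a:-, e:-; rest ⊤}
  B2:  IN={a:-, e:-; rest ⊤}  OUT={a:-, e:-; rest ⊤}
  B3:  IN={a:-, e:-; rest ⊤}  OUT={a:-, d:+, e:-; rest ⊤}
  B4:  IN={a:-, d:+, e:-; rest ⊤}  OUT={a:-, d:+, e:-; rest ⊤}
  B5:  IN={a:-, e:-; rest ⊤}  OUT={a:-, e:-; rest ⊤}
  B6:  IN={a:-, e:-; rest ⊤}  OUT={a:-, e:-; rest ⊤}

Merge at B1: IN[B1] = OUT[B0] ⊔ OUT[B3] = {a: -, b: ⊤, c: ⊤, d: ⊤, e: -, f: ⊤}
Applying B1's transfer function to that IN value gives OUT[B1] (row B1 above).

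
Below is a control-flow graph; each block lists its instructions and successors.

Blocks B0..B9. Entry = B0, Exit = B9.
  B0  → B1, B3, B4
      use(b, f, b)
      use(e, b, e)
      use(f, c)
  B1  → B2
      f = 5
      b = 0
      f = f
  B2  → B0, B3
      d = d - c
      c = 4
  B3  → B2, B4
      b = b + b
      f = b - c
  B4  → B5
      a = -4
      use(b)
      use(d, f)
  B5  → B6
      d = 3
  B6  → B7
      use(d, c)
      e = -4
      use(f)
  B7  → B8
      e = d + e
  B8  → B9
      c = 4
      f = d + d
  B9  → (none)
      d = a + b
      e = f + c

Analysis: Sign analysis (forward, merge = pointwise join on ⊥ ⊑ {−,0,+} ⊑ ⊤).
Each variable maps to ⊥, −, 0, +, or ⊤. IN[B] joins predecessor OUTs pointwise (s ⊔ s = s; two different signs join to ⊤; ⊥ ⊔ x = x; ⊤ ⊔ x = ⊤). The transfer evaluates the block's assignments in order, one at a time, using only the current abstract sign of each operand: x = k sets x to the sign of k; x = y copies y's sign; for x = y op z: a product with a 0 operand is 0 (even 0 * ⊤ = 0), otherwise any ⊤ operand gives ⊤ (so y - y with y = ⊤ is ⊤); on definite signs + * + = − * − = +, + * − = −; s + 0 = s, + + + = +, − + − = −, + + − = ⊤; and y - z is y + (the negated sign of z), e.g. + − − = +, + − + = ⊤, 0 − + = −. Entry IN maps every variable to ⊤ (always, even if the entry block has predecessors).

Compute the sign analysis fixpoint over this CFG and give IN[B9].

Fixpoint table:
  B0: | IN=(all ⊤) | OUT=(all ⊤)
  B1: | IN=(all ⊤) | OUT={b:0, f:+; rest ⊤}
  B2: | IN=(all ⊤) | OUT={c:+; rest ⊤}
  B3: | IN=(all ⊤) | OUT=(all ⊤)
  B4: | IN=(all ⊤) | OUT={a:-; rest ⊤}
  B5: | IN={a:-; rest ⊤} | OUT={a:-, d:+; rest ⊤}
  B6: | IN={a:-, d:+; rest ⊤} | OUT={a:-, d:+, e:-; rest ⊤}
  B7: | IN={a:-, d:+, e:-; rest ⊤} | OUT={a:-, d:+; rest ⊤}
  B8: | IN={a:-, d:+; rest ⊤} | OUT={a:-, c:+, d:+, f:+; rest ⊤}
  B9: | IN={a:-, c:+, d:+, f:+; rest ⊤} | OUT={a:-, c:+, e:+, f:+; rest ⊤}

Merge at B9: IN[B9] = OUT[B8] = {a: -, b: ⊤, c: +, d: +, e: ⊤, f: +}

Answer: {a: -, b: ⊤, c: +, d: +, e: ⊤, f: +}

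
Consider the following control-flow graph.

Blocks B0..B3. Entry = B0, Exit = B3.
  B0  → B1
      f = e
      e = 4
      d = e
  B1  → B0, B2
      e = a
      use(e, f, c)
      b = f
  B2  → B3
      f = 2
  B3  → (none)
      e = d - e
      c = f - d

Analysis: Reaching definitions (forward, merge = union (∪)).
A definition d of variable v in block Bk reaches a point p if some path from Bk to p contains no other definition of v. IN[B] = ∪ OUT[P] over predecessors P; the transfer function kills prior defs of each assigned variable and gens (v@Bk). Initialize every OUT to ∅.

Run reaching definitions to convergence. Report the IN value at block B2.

Answer: {b@B1, d@B0, e@B1, f@B0}

Derivation:
Converged values:
  B0:  IN={b@B1, d@B0, e@B1, f@B0}  OUT={b@B1, d@B0, e@B0, f@B0}
  B1:  IN={b@B1, d@B0, e@B0, f@B0}  OUT={b@B1, d@B0, e@B1, f@B0}
  B2:  IN={b@B1, d@B0, e@B1, f@B0}  OUT={b@B1, d@B0, e@B1, f@B2}
  B3:  IN={b@B1, d@B0, e@B1, f@B2}  OUT={b@B1, c@B3, d@B0, e@B3, f@B2}

Merge at B2: IN[B2] = OUT[B1] = {b@B1, d@B0, e@B1, f@B0}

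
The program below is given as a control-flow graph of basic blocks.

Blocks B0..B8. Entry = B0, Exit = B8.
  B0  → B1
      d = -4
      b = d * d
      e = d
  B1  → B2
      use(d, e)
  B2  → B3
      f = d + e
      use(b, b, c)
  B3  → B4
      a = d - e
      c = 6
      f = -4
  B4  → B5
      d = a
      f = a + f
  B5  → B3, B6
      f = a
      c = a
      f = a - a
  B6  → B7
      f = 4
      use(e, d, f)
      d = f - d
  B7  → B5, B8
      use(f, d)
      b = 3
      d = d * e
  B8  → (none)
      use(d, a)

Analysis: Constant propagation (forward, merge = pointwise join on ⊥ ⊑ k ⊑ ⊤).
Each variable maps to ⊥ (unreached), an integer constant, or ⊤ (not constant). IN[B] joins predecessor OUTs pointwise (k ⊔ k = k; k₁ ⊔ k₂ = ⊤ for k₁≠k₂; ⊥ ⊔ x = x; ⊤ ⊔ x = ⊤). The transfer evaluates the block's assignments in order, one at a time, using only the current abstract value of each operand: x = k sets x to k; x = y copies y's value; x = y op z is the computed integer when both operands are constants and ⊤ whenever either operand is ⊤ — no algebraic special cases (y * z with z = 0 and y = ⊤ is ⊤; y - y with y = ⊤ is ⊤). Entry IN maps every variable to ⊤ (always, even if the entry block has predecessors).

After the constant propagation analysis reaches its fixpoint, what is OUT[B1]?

Fixpoint table:
  B0: | IN=(all ⊤) | OUT={b:16, d:-4, e:-4; rest ⊤}
  B1: | IN={b:16, d:-4, e:-4; rest ⊤} | OUT={b:16, d:-4, e:-4; rest ⊤}
  B2: | IN={b:16, d:-4, e:-4; rest ⊤} | OUT={b:16, d:-4, e:-4, f:-8; rest ⊤}
  B3: | IN={e:-4; rest ⊤} | OUT={c:6, e:-4, f:-4; rest ⊤}
  B4: | IN={c:6, e:-4, f:-4; rest ⊤} | OUT={c:6, e:-4; rest ⊤}
  B5: | IN={e:-4; rest ⊤} | OUT={e:-4; rest ⊤}
  B6: | IN={e:-4; rest ⊤} | OUT={e:-4, f:4; rest ⊤}
  B7: | IN={e:-4, f:4; rest ⊤} | OUT={b:3, e:-4, f:4; rest ⊤}
  B8: | IN={b:3, e:-4, f:4; rest ⊤} | OUT={b:3, e:-4, f:4; rest ⊤}

Merge at B1: IN[B1] = OUT[B0] = {a: ⊤, b: 16, c: ⊤, d: -4, e: -4, f: ⊤}
Applying B1's transfer function to that IN value gives OUT[B1] (row B1 above).

Answer: {a: ⊤, b: 16, c: ⊤, d: -4, e: -4, f: ⊤}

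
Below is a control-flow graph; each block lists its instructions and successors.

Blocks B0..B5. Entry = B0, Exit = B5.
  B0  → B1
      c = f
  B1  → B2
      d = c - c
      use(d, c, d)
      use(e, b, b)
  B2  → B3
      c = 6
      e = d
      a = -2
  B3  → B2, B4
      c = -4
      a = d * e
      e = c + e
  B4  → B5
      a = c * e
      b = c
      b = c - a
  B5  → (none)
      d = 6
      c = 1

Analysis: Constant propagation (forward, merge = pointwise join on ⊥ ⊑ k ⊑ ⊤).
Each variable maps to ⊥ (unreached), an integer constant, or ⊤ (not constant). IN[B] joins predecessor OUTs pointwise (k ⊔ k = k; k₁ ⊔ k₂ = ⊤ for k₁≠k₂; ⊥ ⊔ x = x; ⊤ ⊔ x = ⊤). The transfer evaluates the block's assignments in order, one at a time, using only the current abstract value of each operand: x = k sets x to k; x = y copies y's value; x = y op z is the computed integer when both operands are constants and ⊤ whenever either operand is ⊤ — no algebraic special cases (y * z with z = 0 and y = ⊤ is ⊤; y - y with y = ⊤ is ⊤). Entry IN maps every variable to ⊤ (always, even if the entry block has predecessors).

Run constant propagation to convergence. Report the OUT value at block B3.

Fixpoint table:
  B0:   IN=(all ⊤)   OUT=(all ⊤)
  B1:   IN=(all ⊤)   OUT=(all ⊤)
  B2:   IN=(all ⊤)   OUT={a:-2, c:6; rest ⊤}
  B3:   IN={a:-2, c:6; rest ⊤}   OUT={c:-4; rest ⊤}
  B4:   IN={c:-4; rest ⊤}   OUT={c:-4; rest ⊤}
  B5:   IN={c:-4; rest ⊤}   OUT={c:1, d:6; rest ⊤}

Merge at B3: IN[B3] = OUT[B2] = {a: -2, b: ⊤, c: 6, d: ⊤, e: ⊤, f: ⊤}
Applying B3's transfer function to that IN value gives OUT[B3] (row B3 above).

Answer: {a: ⊤, b: ⊤, c: -4, d: ⊤, e: ⊤, f: ⊤}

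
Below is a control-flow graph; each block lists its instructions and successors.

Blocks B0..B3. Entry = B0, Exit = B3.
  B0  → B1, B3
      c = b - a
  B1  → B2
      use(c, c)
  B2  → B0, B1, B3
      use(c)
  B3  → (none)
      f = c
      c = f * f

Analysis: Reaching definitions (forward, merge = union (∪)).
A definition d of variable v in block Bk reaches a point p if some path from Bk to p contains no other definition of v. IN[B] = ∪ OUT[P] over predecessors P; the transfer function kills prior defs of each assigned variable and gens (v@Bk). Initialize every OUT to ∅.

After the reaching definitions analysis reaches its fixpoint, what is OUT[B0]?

Answer: {c@B0}

Derivation:
Fixpoint table:
  B0: | IN={c@B0} | OUT={c@B0}
  B1: | IN={c@B0} | OUT={c@B0}
  B2: | IN={c@B0} | OUT={c@B0}
  B3: | IN={c@B0} | OUT={c@B3, f@B3}

Merge at B0 (entry node, so the boundary value {} is joined with the incoming edge(s)): IN[B0] = {} ⊔ OUT[B2] = {c@B0}
Applying B0's transfer function to that IN value gives OUT[B0] (row B0 above).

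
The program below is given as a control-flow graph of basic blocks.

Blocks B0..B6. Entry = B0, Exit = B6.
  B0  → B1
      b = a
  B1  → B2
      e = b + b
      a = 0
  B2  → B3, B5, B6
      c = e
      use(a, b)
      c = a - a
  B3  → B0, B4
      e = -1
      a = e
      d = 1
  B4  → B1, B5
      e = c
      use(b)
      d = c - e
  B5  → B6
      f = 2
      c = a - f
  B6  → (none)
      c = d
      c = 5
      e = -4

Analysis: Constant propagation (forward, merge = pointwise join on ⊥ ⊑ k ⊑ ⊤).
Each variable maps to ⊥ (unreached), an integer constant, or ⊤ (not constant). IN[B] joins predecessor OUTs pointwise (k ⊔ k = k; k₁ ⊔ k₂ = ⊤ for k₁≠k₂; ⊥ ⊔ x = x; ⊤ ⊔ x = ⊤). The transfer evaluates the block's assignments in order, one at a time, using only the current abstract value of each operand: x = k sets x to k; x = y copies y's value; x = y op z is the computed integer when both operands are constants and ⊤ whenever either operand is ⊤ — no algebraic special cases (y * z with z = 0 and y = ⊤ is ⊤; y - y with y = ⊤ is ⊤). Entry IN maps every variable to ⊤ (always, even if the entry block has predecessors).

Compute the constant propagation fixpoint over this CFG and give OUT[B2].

Answer: {a: 0, b: ⊤, c: 0, d: ⊤, e: ⊤, f: ⊤}

Trace:
Fixpoint table:
  B0:  IN=(all ⊤)  OUT=(all ⊤)
  B1:  IN=(all ⊤)  OUT={a:0; rest ⊤}
  B2:  IN={a:0; rest ⊤}  OUT={a:0, c:0; rest ⊤}
  B3:  IN={a:0, c:0; rest ⊤}  OUT={a:-1, c:0, d:1, e:-1; rest ⊤}
  B4:  IN={a:-1, c:0, d:1, e:-1; rest ⊤}  OUT={a:-1, c:0, d:0, e:0; rest ⊤}
  B5:  IN={c:0; rest ⊤}  OUT={f:2; rest ⊤}
  B6:  IN=(all ⊤)  OUT={c:5, e:-4; rest ⊤}

Merge at B2: IN[B2] = OUT[B1] = {a: 0, b: ⊤, c: ⊤, d: ⊤, e: ⊤, f: ⊤}
Applying B2's transfer function to that IN value gives OUT[B2] (row B2 above).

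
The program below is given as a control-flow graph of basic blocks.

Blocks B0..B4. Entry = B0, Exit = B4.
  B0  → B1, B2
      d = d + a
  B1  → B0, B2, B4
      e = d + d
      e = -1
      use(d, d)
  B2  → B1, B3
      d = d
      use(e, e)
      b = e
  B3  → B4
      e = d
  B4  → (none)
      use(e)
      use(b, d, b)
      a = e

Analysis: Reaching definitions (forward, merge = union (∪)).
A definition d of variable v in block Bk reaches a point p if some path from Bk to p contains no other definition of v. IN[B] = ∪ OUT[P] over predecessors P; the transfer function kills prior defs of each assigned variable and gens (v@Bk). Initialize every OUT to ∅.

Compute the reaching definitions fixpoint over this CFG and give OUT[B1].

Per-block solution:
  B0: | IN={b@B2, d@B0, d@B2, e@B1} | OUT={b@B2, d@B0, e@B1}
  B1: | IN={b@B2, d@B0, d@B2, e@B1} | OUT={b@B2, d@B0, d@B2, e@B1}
  B2: | IN={b@B2, d@B0, d@B2, e@B1} | OUT={b@B2, d@B2, e@B1}
  B3: | IN={b@B2, d@B2, e@B1} | OUT={b@B2, d@B2, e@B3}
  B4: | IN={b@B2, d@B0, d@B2, e@B1, e@B3} | OUT={a@B4, b@B2, d@B0, d@B2, e@B1, e@B3}

Merge at B1: IN[B1] = OUT[B0] ⊔ OUT[B2] = {b@B2, d@B0, d@B2, e@B1}
Applying B1's transfer function to that IN value gives OUT[B1] (row B1 above).

Answer: {b@B2, d@B0, d@B2, e@B1}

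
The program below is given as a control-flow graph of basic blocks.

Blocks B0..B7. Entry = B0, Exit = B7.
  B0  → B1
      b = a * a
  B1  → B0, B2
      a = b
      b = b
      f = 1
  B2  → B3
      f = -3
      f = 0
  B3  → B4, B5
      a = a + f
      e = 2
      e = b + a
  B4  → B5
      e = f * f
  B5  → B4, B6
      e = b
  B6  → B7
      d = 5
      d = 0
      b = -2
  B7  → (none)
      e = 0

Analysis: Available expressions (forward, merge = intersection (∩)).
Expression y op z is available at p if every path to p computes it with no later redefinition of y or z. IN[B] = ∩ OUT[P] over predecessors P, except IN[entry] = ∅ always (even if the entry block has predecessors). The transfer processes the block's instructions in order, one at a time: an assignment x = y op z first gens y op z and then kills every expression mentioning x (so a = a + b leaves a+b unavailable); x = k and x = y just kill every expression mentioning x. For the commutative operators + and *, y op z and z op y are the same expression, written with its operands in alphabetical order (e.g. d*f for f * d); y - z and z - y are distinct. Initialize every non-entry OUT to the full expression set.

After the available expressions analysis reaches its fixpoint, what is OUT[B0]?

Answer: {a*a}

Derivation:
Fixpoint table:
  B0:   IN={}   OUT={a*a}
  B1:   IN={a*a}   OUT={}
  B2:   IN={}   OUT={}
  B3:   IN={}   OUT={a+b}
  B4:   IN={a+b}   OUT={a+b, f*f}
  B5:   IN={a+b}   OUT={a+b}
  B6:   IN={a+b}   OUT={}
  B7:   IN={}   OUT={}

Merge at B0 (entry node, so the boundary value {} is joined with the incoming edge(s)): IN[B0] = {} ∩ OUT[B1] = {}
Applying B0's transfer function to that IN value gives OUT[B0] (row B0 above).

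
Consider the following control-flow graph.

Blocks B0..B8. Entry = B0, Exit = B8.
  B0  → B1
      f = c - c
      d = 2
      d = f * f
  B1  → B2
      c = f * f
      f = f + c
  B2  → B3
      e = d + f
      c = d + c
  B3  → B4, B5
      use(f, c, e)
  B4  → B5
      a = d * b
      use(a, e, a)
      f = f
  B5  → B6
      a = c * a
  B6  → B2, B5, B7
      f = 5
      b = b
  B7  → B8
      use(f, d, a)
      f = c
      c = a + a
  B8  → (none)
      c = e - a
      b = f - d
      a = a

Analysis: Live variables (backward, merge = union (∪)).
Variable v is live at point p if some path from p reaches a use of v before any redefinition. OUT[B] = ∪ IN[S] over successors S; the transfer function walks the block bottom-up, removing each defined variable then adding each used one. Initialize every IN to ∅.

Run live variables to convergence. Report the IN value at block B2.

Fixpoint table:
  B0: | IN={a, b, c} | OUT={a, b, d, f}
  B1: | IN={a, b, d, f} | OUT={a, b, c, d, f}
  B2: | IN={a, b, c, d, f} | OUT={a, b, c, d, e, f}
  B3: | IN={a, b, c, d, e, f} | OUT={a, b, c, d, e, f}
  B4: | IN={b, c, d, e, f} | OUT={a, b, c, d, e}
  B5: | IN={a, b, c, d, e} | OUT={a, b, c, d, e}
  B6: | IN={a, b, c, d, e} | OUT={a, b, c, d, e, f}
  B7: | IN={a, c, d, e, f} | OUT={a, d, e, f}
  B8: | IN={a, d, e, f} | OUT={}

Merge at B2: OUT[B2] = IN[B3] = {a, b, c, d, e, f}
Applying B2's transfer function to that OUT value gives IN[B2] (row B2 above).

Answer: {a, b, c, d, f}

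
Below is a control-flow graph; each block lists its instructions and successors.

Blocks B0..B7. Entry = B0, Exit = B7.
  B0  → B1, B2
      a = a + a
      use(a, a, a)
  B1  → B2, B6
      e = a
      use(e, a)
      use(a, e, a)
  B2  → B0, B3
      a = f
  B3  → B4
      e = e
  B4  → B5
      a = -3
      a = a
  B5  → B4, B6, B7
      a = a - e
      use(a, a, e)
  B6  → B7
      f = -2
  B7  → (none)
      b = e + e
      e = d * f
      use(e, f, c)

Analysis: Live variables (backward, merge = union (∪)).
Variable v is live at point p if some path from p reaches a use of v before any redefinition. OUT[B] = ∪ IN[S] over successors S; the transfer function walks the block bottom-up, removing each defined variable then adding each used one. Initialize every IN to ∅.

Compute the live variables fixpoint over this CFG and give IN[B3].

Converged values:
  B0: | IN={a, c, d, e, f} | OUT={a, c, d, e, f}
  B1: | IN={a, c, d, f} | OUT={c, d, e, f}
  B2: | IN={c, d, e, f} | OUT={a, c, d, e, f}
  B3: | IN={c, d, e, f} | OUT={c, d, e, f}
  B4: | IN={c, d, e, f} | OUT={a, c, d, e, f}
  B5: | IN={a, c, d, e, f} | OUT={c, d, e, f}
  B6: | IN={c, d, e} | OUT={c, d, e, f}
  B7: | IN={c, d, e, f} | OUT={}

Merge at B3: OUT[B3] = IN[B4] = {c, d, e, f}
Applying B3's transfer function to that OUT value gives IN[B3] (row B3 above).

Answer: {c, d, e, f}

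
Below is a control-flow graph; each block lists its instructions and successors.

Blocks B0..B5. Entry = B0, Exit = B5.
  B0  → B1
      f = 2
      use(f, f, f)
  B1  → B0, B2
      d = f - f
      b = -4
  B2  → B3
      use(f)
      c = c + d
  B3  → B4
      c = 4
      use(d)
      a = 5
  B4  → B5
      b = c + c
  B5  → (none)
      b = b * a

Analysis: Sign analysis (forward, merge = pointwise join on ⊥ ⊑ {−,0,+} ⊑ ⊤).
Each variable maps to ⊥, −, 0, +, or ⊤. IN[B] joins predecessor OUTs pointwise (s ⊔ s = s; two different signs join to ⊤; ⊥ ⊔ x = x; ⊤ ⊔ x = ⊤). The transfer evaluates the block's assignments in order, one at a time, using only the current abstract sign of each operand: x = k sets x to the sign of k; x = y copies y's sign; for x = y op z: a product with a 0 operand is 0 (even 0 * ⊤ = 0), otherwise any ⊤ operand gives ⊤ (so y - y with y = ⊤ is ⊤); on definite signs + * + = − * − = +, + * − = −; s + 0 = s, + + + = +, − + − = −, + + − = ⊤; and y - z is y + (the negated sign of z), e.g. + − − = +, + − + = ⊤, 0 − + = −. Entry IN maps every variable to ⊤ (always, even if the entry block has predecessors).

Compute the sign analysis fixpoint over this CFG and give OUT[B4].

Fixpoint table:
  B0: | IN=(all ⊤) | OUT={f:+; rest ⊤}
  B1: | IN={f:+; rest ⊤} | OUT={b:-, f:+; rest ⊤}
  B2: | IN={b:-, f:+; rest ⊤} | OUT={b:-, f:+; rest ⊤}
  B3: | IN={b:-, f:+; rest ⊤} | OUT={a:+, b:-, c:+, f:+; rest ⊤}
  B4: | IN={a:+, b:-, c:+, f:+; rest ⊤} | OUT={a:+, b:+, c:+, f:+; rest ⊤}
  B5: | IN={a:+, b:+, c:+, f:+; rest ⊤} | OUT={a:+, b:+, c:+, f:+; rest ⊤}

Merge at B4: IN[B4] = OUT[B3] = {a: +, b: -, c: +, d: ⊤, e: ⊤, f: +}
Applying B4's transfer function to that IN value gives OUT[B4] (row B4 above).

Answer: {a: +, b: +, c: +, d: ⊤, e: ⊤, f: +}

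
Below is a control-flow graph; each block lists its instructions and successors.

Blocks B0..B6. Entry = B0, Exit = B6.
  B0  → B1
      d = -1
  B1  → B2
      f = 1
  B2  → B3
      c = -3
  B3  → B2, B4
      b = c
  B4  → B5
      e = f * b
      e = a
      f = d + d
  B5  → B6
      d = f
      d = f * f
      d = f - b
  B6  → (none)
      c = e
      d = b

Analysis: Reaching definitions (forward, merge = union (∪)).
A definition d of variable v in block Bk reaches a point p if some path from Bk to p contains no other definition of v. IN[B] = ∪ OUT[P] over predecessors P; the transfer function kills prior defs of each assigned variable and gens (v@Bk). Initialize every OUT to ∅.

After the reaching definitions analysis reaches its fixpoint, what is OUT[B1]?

Answer: {d@B0, f@B1}

Trace:
Fixpoint table:
  B0:  IN={}  OUT={d@B0}
  B1:  IN={d@B0}  OUT={d@B0, f@B1}
  B2:  IN={b@B3, c@B2, d@B0, f@B1}  OUT={b@B3, c@B2, d@B0, f@B1}
  B3:  IN={b@B3, c@B2, d@B0, f@B1}  OUT={b@B3, c@B2, d@B0, f@B1}
  B4:  IN={b@B3, c@B2, d@B0, f@B1}  OUT={b@B3, c@B2, d@B0, e@B4, f@B4}
  B5:  IN={b@B3, c@B2, d@B0, e@B4, f@B4}  OUT={b@B3, c@B2, d@B5, e@B4, f@B4}
  B6:  IN={b@B3, c@B2, d@B5, e@B4, f@B4}  OUT={b@B3, c@B6, d@B6, e@B4, f@B4}

Merge at B1: IN[B1] = OUT[B0] = {d@B0}
Applying B1's transfer function to that IN value gives OUT[B1] (row B1 above).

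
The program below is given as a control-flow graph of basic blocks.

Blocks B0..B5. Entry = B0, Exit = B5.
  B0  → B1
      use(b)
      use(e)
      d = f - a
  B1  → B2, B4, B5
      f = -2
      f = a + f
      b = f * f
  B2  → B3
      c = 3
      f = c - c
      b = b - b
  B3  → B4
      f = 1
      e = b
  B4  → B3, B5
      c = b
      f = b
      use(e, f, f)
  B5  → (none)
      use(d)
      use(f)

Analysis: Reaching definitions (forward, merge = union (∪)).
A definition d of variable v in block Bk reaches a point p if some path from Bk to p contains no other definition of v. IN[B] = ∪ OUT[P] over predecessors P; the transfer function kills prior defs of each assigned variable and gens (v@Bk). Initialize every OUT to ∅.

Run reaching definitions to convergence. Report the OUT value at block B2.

Answer: {b@B2, c@B2, d@B0, f@B2}

Derivation:
Fixpoint table:
  B0:   IN={}   OUT={d@B0}
  B1:   IN={d@B0}   OUT={b@B1, d@B0, f@B1}
  B2:   IN={b@B1, d@B0, f@B1}   OUT={b@B2, c@B2, d@B0, f@B2}
  B3:   IN={b@B1, b@B2, c@B2, c@B4, d@B0, e@B3, f@B2, f@B4}   OUT={b@B1, b@B2, c@B2, c@B4, d@B0, e@B3, f@B3}
  B4:   IN={b@B1, b@B2, c@B2, c@B4, d@B0, e@B3, f@B1, f@B3}   OUT={b@B1, b@B2, c@B4, d@B0, e@B3, f@B4}
  B5:   IN={b@B1, b@B2, c@B4, d@B0, e@B3, f@B1, f@B4}   OUT={b@B1, b@B2, c@B4, d@B0, e@B3, f@B1, f@B4}

Merge at B2: IN[B2] = OUT[B1] = {b@B1, d@B0, f@B1}
Applying B2's transfer function to that IN value gives OUT[B2] (row B2 above).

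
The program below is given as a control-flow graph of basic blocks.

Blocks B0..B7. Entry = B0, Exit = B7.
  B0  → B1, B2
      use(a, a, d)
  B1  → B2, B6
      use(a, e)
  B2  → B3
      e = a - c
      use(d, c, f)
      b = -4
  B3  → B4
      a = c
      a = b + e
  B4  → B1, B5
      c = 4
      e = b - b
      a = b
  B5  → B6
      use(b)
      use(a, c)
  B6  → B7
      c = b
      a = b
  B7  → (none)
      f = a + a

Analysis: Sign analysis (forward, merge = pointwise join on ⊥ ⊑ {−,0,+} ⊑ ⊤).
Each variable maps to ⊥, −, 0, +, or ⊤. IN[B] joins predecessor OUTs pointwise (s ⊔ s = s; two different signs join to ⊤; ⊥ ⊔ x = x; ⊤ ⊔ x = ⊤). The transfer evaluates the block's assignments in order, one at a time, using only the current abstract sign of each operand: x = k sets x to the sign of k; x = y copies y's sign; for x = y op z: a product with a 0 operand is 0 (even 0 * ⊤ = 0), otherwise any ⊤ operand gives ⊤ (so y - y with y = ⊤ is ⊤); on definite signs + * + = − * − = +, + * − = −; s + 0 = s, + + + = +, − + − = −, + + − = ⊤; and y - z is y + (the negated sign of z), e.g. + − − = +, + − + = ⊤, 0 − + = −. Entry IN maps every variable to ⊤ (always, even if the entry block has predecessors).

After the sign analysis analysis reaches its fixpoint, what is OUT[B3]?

Answer: {a: ⊤, b: -, c: ⊤, d: ⊤, e: ⊤, f: ⊤}

Derivation:
Fixpoint table:
  B0:  IN=(all ⊤)  OUT=(all ⊤)
  B1:  IN=(all ⊤)  OUT=(all ⊤)
  B2:  IN=(all ⊤)  OUT={b:-; rest ⊤}
  B3:  IN={b:-; rest ⊤}  OUT={b:-; rest ⊤}
  B4:  IN={b:-; rest ⊤}  OUT={a:-, b:-, c:+; rest ⊤}
  B5:  IN={a:-, b:-, c:+; rest ⊤}  OUT={a:-, b:-, c:+; rest ⊤}
  B6:  IN=(all ⊤)  OUT=(all ⊤)
  B7:  IN=(all ⊤)  OUT=(all ⊤)

Merge at B3: IN[B3] = OUT[B2] = {a: ⊤, b: -, c: ⊤, d: ⊤, e: ⊤, f: ⊤}
Applying B3's transfer function to that IN value gives OUT[B3] (row B3 above).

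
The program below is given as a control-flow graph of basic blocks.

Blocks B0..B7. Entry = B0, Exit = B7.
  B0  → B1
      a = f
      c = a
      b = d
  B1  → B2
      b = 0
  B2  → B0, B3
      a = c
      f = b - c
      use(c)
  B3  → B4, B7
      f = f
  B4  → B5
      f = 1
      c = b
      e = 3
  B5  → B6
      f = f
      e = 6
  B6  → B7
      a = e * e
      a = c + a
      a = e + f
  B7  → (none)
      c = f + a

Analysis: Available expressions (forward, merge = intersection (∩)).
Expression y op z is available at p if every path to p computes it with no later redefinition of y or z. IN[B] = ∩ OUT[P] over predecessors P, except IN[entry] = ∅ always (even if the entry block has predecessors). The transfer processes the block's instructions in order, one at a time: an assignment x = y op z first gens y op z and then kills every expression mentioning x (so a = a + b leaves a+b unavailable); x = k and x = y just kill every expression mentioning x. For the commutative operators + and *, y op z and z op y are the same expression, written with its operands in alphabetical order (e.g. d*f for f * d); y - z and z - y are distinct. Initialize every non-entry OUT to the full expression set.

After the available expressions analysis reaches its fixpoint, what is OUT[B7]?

Per-block solution:
  B0: | IN={} | OUT={}
  B1: | IN={} | OUT={}
  B2: | IN={} | OUT={b-c}
  B3: | IN={b-c} | OUT={b-c}
  B4: | IN={b-c} | OUT={}
  B5: | IN={} | OUT={}
  B6: | IN={} | OUT={e*e, e+f}
  B7: | IN={} | OUT={a+f}

Merge at B7: IN[B7] = OUT[B3] ∩ OUT[B6] = {}
Applying B7's transfer function to that IN value gives OUT[B7] (row B7 above).

Answer: {a+f}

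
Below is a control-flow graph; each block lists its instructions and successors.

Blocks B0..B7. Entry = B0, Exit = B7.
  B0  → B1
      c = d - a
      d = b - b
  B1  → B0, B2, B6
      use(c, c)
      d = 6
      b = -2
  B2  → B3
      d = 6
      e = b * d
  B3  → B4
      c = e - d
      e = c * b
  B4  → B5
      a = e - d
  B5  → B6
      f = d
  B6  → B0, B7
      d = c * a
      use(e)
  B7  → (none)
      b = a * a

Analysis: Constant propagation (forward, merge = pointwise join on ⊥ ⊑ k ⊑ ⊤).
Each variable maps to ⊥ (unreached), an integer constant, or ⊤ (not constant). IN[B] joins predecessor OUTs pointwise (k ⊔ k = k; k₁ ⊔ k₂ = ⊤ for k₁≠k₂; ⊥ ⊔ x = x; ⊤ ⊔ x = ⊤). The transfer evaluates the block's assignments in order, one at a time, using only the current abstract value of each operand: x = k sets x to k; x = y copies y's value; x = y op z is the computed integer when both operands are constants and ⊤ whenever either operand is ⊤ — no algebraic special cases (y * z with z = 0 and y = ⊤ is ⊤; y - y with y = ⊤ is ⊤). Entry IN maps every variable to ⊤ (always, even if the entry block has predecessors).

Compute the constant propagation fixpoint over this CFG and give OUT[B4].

Per-block solution:
  B0: | IN=(all ⊤) | OUT=(all ⊤)
  B1: | IN=(all ⊤) | OUT={b:-2, d:6; rest ⊤}
  B2: | IN={b:-2, d:6; rest ⊤} | OUT={b:-2, d:6, e:-12; rest ⊤}
  B3: | IN={b:-2, d:6, e:-12; rest ⊤} | OUT={b:-2, c:-18, d:6, e:36; rest ⊤}
  B4: | IN={b:-2, c:-18, d:6, e:36; rest ⊤} | OUT={a:30, b:-2, c:-18, d:6, e:36; rest ⊤}
  B5: | IN={a:30, b:-2, c:-18, d:6, e:36; rest ⊤} | OUT={a:30, b:-2, c:-18, d:6, e:36, f:6; rest ⊤}
  B6: | IN={b:-2, d:6; rest ⊤} | OUT={b:-2; rest ⊤}
  B7: | IN={b:-2; rest ⊤} | OUT=(all ⊤)

Merge at B4: IN[B4] = OUT[B3] = {a: ⊤, b: -2, c: -18, d: 6, e: 36, f: ⊤}
Applying B4's transfer function to that IN value gives OUT[B4] (row B4 above).

Answer: {a: 30, b: -2, c: -18, d: 6, e: 36, f: ⊤}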